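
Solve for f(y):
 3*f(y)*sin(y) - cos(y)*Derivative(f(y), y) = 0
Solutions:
 f(y) = C1/cos(y)^3


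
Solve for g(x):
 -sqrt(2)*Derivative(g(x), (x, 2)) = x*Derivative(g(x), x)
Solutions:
 g(x) = C1 + C2*erf(2^(1/4)*x/2)


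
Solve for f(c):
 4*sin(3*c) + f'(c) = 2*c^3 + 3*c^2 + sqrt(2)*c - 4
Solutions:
 f(c) = C1 + c^4/2 + c^3 + sqrt(2)*c^2/2 - 4*c + 4*cos(3*c)/3


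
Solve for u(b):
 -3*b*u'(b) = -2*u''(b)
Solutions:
 u(b) = C1 + C2*erfi(sqrt(3)*b/2)


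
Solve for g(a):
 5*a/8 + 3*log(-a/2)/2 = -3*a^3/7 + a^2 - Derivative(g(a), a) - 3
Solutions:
 g(a) = C1 - 3*a^4/28 + a^3/3 - 5*a^2/16 - 3*a*log(-a)/2 + 3*a*(-1 + log(2))/2


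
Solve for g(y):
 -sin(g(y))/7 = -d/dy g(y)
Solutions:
 -y/7 + log(cos(g(y)) - 1)/2 - log(cos(g(y)) + 1)/2 = C1


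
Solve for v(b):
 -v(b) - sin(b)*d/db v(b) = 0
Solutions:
 v(b) = C1*sqrt(cos(b) + 1)/sqrt(cos(b) - 1)


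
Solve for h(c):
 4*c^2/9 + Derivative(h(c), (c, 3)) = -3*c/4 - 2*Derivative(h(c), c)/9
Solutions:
 h(c) = C1 + C2*sin(sqrt(2)*c/3) + C3*cos(sqrt(2)*c/3) - 2*c^3/3 - 27*c^2/16 + 18*c


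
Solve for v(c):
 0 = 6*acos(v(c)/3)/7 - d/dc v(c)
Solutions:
 Integral(1/acos(_y/3), (_y, v(c))) = C1 + 6*c/7


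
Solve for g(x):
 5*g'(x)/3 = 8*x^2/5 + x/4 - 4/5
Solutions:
 g(x) = C1 + 8*x^3/25 + 3*x^2/40 - 12*x/25


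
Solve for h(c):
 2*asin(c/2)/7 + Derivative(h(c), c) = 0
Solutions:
 h(c) = C1 - 2*c*asin(c/2)/7 - 2*sqrt(4 - c^2)/7


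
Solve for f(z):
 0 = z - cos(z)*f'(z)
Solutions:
 f(z) = C1 + Integral(z/cos(z), z)


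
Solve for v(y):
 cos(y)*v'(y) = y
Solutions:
 v(y) = C1 + Integral(y/cos(y), y)


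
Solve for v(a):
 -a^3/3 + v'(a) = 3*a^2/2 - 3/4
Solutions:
 v(a) = C1 + a^4/12 + a^3/2 - 3*a/4


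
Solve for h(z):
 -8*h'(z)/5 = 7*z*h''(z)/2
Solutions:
 h(z) = C1 + C2*z^(19/35)


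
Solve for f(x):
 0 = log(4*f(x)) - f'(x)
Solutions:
 -Integral(1/(log(_y) + 2*log(2)), (_y, f(x))) = C1 - x


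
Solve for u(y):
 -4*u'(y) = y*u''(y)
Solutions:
 u(y) = C1 + C2/y^3


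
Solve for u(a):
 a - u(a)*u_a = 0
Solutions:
 u(a) = -sqrt(C1 + a^2)
 u(a) = sqrt(C1 + a^2)


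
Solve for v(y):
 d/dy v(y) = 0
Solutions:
 v(y) = C1


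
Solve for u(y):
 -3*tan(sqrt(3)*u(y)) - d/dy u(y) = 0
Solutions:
 u(y) = sqrt(3)*(pi - asin(C1*exp(-3*sqrt(3)*y)))/3
 u(y) = sqrt(3)*asin(C1*exp(-3*sqrt(3)*y))/3


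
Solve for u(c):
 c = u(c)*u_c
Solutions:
 u(c) = -sqrt(C1 + c^2)
 u(c) = sqrt(C1 + c^2)


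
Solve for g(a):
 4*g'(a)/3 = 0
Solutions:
 g(a) = C1


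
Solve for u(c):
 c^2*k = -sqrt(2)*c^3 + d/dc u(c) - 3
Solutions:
 u(c) = C1 + sqrt(2)*c^4/4 + c^3*k/3 + 3*c


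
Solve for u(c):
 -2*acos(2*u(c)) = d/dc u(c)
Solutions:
 Integral(1/acos(2*_y), (_y, u(c))) = C1 - 2*c


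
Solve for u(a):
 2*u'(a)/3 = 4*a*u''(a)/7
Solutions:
 u(a) = C1 + C2*a^(13/6)


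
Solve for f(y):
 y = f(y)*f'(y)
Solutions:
 f(y) = -sqrt(C1 + y^2)
 f(y) = sqrt(C1 + y^2)


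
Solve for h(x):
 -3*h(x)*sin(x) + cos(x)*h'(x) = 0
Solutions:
 h(x) = C1/cos(x)^3


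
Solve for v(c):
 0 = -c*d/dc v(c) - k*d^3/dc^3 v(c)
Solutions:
 v(c) = C1 + Integral(C2*airyai(c*(-1/k)^(1/3)) + C3*airybi(c*(-1/k)^(1/3)), c)


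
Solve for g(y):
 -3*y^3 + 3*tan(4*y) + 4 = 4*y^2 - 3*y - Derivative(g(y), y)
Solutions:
 g(y) = C1 + 3*y^4/4 + 4*y^3/3 - 3*y^2/2 - 4*y + 3*log(cos(4*y))/4


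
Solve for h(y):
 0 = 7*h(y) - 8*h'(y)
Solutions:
 h(y) = C1*exp(7*y/8)


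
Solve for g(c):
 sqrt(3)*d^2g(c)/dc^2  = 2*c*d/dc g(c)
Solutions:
 g(c) = C1 + C2*erfi(3^(3/4)*c/3)


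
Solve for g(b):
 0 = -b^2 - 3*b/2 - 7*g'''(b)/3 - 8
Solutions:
 g(b) = C1 + C2*b + C3*b^2 - b^5/140 - 3*b^4/112 - 4*b^3/7


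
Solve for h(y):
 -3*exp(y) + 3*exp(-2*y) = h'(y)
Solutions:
 h(y) = C1 - 3*exp(y) - 3*exp(-2*y)/2


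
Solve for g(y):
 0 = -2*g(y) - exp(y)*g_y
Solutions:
 g(y) = C1*exp(2*exp(-y))


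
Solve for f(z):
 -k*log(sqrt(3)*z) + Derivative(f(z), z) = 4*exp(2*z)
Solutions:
 f(z) = C1 + k*z*log(z) + k*z*(-1 + log(3)/2) + 2*exp(2*z)


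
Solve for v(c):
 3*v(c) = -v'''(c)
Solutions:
 v(c) = C3*exp(-3^(1/3)*c) + (C1*sin(3^(5/6)*c/2) + C2*cos(3^(5/6)*c/2))*exp(3^(1/3)*c/2)


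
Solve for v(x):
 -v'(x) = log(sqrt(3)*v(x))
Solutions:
 2*Integral(1/(2*log(_y) + log(3)), (_y, v(x))) = C1 - x


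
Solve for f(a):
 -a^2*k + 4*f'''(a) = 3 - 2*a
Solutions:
 f(a) = C1 + C2*a + C3*a^2 + a^5*k/240 - a^4/48 + a^3/8


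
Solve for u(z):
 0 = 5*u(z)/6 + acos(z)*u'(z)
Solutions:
 u(z) = C1*exp(-5*Integral(1/acos(z), z)/6)


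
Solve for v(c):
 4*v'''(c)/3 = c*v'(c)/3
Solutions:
 v(c) = C1 + Integral(C2*airyai(2^(1/3)*c/2) + C3*airybi(2^(1/3)*c/2), c)


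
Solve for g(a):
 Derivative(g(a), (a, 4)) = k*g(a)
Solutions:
 g(a) = C1*exp(-a*k^(1/4)) + C2*exp(a*k^(1/4)) + C3*exp(-I*a*k^(1/4)) + C4*exp(I*a*k^(1/4))


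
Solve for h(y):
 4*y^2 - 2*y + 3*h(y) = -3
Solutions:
 h(y) = -4*y^2/3 + 2*y/3 - 1


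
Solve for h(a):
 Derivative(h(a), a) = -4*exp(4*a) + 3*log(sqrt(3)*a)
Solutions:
 h(a) = C1 + 3*a*log(a) + a*(-3 + 3*log(3)/2) - exp(4*a)


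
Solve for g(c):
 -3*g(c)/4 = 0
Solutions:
 g(c) = 0


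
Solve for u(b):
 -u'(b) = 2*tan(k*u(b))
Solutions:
 u(b) = Piecewise((-asin(exp(C1*k - 2*b*k))/k + pi/k, Ne(k, 0)), (nan, True))
 u(b) = Piecewise((asin(exp(C1*k - 2*b*k))/k, Ne(k, 0)), (nan, True))


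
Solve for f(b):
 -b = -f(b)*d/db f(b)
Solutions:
 f(b) = -sqrt(C1 + b^2)
 f(b) = sqrt(C1 + b^2)


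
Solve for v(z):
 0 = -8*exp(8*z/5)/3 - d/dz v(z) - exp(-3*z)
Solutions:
 v(z) = C1 - 5*exp(8*z/5)/3 + exp(-3*z)/3


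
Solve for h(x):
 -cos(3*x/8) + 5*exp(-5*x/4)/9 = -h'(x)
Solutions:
 h(x) = C1 + 8*sin(3*x/8)/3 + 4*exp(-5*x/4)/9


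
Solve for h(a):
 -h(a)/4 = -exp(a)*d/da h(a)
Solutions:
 h(a) = C1*exp(-exp(-a)/4)


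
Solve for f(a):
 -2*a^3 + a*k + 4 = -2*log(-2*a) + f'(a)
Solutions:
 f(a) = C1 - a^4/2 + a^2*k/2 + 2*a*log(-a) + 2*a*(log(2) + 1)


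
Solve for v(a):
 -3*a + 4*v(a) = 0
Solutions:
 v(a) = 3*a/4


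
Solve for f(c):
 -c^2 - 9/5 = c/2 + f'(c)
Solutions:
 f(c) = C1 - c^3/3 - c^2/4 - 9*c/5


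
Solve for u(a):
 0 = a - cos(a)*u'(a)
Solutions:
 u(a) = C1 + Integral(a/cos(a), a)


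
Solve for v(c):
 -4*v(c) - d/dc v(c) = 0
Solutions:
 v(c) = C1*exp(-4*c)


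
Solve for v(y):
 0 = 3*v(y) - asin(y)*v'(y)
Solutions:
 v(y) = C1*exp(3*Integral(1/asin(y), y))


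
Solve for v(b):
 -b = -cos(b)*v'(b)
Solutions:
 v(b) = C1 + Integral(b/cos(b), b)


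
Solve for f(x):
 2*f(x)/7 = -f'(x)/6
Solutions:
 f(x) = C1*exp(-12*x/7)


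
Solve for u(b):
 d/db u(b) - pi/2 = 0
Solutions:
 u(b) = C1 + pi*b/2


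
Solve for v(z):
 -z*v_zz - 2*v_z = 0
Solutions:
 v(z) = C1 + C2/z


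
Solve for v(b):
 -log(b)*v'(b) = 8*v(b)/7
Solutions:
 v(b) = C1*exp(-8*li(b)/7)


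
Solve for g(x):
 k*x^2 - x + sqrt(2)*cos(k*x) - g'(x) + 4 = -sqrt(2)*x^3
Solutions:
 g(x) = C1 + k*x^3/3 + sqrt(2)*x^4/4 - x^2/2 + 4*x + sqrt(2)*sin(k*x)/k


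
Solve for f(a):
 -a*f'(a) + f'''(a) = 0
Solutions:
 f(a) = C1 + Integral(C2*airyai(a) + C3*airybi(a), a)


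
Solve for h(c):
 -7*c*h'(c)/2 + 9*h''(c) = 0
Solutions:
 h(c) = C1 + C2*erfi(sqrt(7)*c/6)


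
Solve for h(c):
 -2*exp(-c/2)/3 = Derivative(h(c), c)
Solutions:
 h(c) = C1 + 4*exp(-c/2)/3


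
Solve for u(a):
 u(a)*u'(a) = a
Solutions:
 u(a) = -sqrt(C1 + a^2)
 u(a) = sqrt(C1 + a^2)


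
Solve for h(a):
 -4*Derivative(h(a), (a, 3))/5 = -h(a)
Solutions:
 h(a) = C3*exp(10^(1/3)*a/2) + (C1*sin(10^(1/3)*sqrt(3)*a/4) + C2*cos(10^(1/3)*sqrt(3)*a/4))*exp(-10^(1/3)*a/4)


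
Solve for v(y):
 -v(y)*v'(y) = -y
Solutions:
 v(y) = -sqrt(C1 + y^2)
 v(y) = sqrt(C1 + y^2)


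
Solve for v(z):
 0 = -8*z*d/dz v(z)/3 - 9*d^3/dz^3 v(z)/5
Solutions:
 v(z) = C1 + Integral(C2*airyai(-2*5^(1/3)*z/3) + C3*airybi(-2*5^(1/3)*z/3), z)


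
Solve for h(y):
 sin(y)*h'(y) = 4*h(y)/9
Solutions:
 h(y) = C1*(cos(y) - 1)^(2/9)/(cos(y) + 1)^(2/9)


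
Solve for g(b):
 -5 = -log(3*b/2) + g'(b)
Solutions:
 g(b) = C1 + b*log(b) - 6*b + b*log(3/2)


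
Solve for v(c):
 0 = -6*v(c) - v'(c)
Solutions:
 v(c) = C1*exp(-6*c)


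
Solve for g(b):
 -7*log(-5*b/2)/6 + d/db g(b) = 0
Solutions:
 g(b) = C1 + 7*b*log(-b)/6 + 7*b*(-1 - log(2) + log(5))/6


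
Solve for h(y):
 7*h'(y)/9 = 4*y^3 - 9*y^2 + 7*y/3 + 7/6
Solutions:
 h(y) = C1 + 9*y^4/7 - 27*y^3/7 + 3*y^2/2 + 3*y/2


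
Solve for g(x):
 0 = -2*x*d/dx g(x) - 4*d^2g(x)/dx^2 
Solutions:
 g(x) = C1 + C2*erf(x/2)


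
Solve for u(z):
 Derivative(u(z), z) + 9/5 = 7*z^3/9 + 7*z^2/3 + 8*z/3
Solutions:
 u(z) = C1 + 7*z^4/36 + 7*z^3/9 + 4*z^2/3 - 9*z/5


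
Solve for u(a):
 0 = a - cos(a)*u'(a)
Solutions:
 u(a) = C1 + Integral(a/cos(a), a)


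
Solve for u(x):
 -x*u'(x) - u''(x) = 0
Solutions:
 u(x) = C1 + C2*erf(sqrt(2)*x/2)


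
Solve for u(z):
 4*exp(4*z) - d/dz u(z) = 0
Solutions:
 u(z) = C1 + exp(4*z)


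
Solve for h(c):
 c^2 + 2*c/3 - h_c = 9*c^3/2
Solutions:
 h(c) = C1 - 9*c^4/8 + c^3/3 + c^2/3


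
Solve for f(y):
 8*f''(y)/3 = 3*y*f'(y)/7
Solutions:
 f(y) = C1 + C2*erfi(3*sqrt(7)*y/28)


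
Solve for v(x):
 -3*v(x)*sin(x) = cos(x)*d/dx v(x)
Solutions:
 v(x) = C1*cos(x)^3


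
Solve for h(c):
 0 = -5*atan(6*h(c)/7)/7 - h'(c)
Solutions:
 Integral(1/atan(6*_y/7), (_y, h(c))) = C1 - 5*c/7


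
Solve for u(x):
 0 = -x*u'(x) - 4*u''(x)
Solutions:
 u(x) = C1 + C2*erf(sqrt(2)*x/4)


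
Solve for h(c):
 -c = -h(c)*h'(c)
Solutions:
 h(c) = -sqrt(C1 + c^2)
 h(c) = sqrt(C1 + c^2)


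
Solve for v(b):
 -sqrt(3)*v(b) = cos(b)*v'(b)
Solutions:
 v(b) = C1*(sin(b) - 1)^(sqrt(3)/2)/(sin(b) + 1)^(sqrt(3)/2)


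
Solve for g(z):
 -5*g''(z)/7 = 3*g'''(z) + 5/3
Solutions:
 g(z) = C1 + C2*z + C3*exp(-5*z/21) - 7*z^2/6


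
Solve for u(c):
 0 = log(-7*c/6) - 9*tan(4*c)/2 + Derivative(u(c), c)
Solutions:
 u(c) = C1 - c*log(-c) - c*log(7) + c + c*log(6) - 9*log(cos(4*c))/8


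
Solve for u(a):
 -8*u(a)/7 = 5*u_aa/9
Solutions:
 u(a) = C1*sin(6*sqrt(70)*a/35) + C2*cos(6*sqrt(70)*a/35)


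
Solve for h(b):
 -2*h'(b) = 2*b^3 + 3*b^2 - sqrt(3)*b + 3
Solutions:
 h(b) = C1 - b^4/4 - b^3/2 + sqrt(3)*b^2/4 - 3*b/2


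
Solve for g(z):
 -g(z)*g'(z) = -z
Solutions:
 g(z) = -sqrt(C1 + z^2)
 g(z) = sqrt(C1 + z^2)


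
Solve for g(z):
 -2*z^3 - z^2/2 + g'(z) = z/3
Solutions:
 g(z) = C1 + z^4/2 + z^3/6 + z^2/6


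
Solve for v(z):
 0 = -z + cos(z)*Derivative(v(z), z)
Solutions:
 v(z) = C1 + Integral(z/cos(z), z)


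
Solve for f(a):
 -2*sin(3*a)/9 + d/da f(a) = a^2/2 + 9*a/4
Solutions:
 f(a) = C1 + a^3/6 + 9*a^2/8 - 2*cos(3*a)/27


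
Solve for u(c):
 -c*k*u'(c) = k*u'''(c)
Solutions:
 u(c) = C1 + Integral(C2*airyai(-c) + C3*airybi(-c), c)


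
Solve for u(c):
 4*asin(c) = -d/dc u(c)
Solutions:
 u(c) = C1 - 4*c*asin(c) - 4*sqrt(1 - c^2)


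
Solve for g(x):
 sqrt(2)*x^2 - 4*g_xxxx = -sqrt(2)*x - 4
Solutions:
 g(x) = C1 + C2*x + C3*x^2 + C4*x^3 + sqrt(2)*x^6/1440 + sqrt(2)*x^5/480 + x^4/24


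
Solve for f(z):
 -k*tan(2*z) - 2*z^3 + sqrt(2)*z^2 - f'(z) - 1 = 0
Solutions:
 f(z) = C1 + k*log(cos(2*z))/2 - z^4/2 + sqrt(2)*z^3/3 - z


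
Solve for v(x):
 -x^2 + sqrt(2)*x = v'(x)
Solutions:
 v(x) = C1 - x^3/3 + sqrt(2)*x^2/2


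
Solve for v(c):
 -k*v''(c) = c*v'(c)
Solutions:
 v(c) = C1 + C2*sqrt(k)*erf(sqrt(2)*c*sqrt(1/k)/2)


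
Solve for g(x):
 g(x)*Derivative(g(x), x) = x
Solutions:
 g(x) = -sqrt(C1 + x^2)
 g(x) = sqrt(C1 + x^2)


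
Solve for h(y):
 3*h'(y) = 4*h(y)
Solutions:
 h(y) = C1*exp(4*y/3)


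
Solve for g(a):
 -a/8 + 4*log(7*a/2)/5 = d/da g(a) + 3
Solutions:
 g(a) = C1 - a^2/16 + 4*a*log(a)/5 - 19*a/5 - 4*a*log(2)/5 + 4*a*log(7)/5


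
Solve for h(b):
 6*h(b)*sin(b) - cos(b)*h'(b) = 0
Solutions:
 h(b) = C1/cos(b)^6


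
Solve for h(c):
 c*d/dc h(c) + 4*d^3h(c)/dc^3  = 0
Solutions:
 h(c) = C1 + Integral(C2*airyai(-2^(1/3)*c/2) + C3*airybi(-2^(1/3)*c/2), c)


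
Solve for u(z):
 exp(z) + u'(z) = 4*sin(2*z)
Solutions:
 u(z) = C1 - exp(z) - 2*cos(2*z)


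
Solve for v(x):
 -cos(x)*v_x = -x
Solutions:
 v(x) = C1 + Integral(x/cos(x), x)


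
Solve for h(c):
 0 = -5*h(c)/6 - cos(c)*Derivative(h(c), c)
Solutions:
 h(c) = C1*(sin(c) - 1)^(5/12)/(sin(c) + 1)^(5/12)


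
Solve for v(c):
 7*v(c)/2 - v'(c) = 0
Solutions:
 v(c) = C1*exp(7*c/2)


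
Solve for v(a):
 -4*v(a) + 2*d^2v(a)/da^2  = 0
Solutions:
 v(a) = C1*exp(-sqrt(2)*a) + C2*exp(sqrt(2)*a)


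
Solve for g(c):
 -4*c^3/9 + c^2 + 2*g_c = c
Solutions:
 g(c) = C1 + c^4/18 - c^3/6 + c^2/4


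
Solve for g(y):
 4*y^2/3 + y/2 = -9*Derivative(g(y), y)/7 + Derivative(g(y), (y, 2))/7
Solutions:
 g(y) = C1 + C2*exp(9*y) - 28*y^3/81 - 301*y^2/972 - 301*y/4374


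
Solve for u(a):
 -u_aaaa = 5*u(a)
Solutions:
 u(a) = (C1*sin(sqrt(2)*5^(1/4)*a/2) + C2*cos(sqrt(2)*5^(1/4)*a/2))*exp(-sqrt(2)*5^(1/4)*a/2) + (C3*sin(sqrt(2)*5^(1/4)*a/2) + C4*cos(sqrt(2)*5^(1/4)*a/2))*exp(sqrt(2)*5^(1/4)*a/2)


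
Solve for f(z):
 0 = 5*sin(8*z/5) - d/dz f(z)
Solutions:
 f(z) = C1 - 25*cos(8*z/5)/8


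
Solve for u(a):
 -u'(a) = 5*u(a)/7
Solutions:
 u(a) = C1*exp(-5*a/7)


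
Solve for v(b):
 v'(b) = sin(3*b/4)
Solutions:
 v(b) = C1 - 4*cos(3*b/4)/3


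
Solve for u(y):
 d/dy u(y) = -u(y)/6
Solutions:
 u(y) = C1*exp(-y/6)


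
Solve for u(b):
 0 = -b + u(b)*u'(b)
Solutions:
 u(b) = -sqrt(C1 + b^2)
 u(b) = sqrt(C1 + b^2)


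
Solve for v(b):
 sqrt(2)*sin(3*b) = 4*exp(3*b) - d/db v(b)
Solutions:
 v(b) = C1 + 4*exp(3*b)/3 + sqrt(2)*cos(3*b)/3


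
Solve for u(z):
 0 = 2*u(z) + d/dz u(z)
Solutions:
 u(z) = C1*exp(-2*z)


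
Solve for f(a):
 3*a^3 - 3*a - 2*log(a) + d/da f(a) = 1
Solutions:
 f(a) = C1 - 3*a^4/4 + 3*a^2/2 + 2*a*log(a) - a


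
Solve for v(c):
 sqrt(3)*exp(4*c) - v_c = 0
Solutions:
 v(c) = C1 + sqrt(3)*exp(4*c)/4


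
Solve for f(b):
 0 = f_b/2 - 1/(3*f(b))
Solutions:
 f(b) = -sqrt(C1 + 12*b)/3
 f(b) = sqrt(C1 + 12*b)/3


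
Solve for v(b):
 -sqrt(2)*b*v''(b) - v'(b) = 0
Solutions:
 v(b) = C1 + C2*b^(1 - sqrt(2)/2)


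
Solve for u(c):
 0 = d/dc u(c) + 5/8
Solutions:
 u(c) = C1 - 5*c/8


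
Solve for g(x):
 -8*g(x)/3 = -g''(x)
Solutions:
 g(x) = C1*exp(-2*sqrt(6)*x/3) + C2*exp(2*sqrt(6)*x/3)


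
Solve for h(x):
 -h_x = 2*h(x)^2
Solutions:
 h(x) = 1/(C1 + 2*x)


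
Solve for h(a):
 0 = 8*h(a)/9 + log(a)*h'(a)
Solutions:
 h(a) = C1*exp(-8*li(a)/9)


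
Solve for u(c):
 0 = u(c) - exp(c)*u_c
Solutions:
 u(c) = C1*exp(-exp(-c))


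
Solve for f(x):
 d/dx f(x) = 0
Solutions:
 f(x) = C1


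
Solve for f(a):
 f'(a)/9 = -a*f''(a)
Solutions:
 f(a) = C1 + C2*a^(8/9)


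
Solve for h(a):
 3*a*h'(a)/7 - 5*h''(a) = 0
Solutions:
 h(a) = C1 + C2*erfi(sqrt(210)*a/70)


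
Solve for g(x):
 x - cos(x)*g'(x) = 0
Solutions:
 g(x) = C1 + Integral(x/cos(x), x)


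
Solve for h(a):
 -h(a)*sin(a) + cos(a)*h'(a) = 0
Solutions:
 h(a) = C1/cos(a)


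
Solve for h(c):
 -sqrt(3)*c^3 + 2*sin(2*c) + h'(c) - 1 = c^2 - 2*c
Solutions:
 h(c) = C1 + sqrt(3)*c^4/4 + c^3/3 - c^2 + c + cos(2*c)


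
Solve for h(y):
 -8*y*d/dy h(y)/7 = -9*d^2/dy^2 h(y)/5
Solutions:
 h(y) = C1 + C2*erfi(2*sqrt(35)*y/21)


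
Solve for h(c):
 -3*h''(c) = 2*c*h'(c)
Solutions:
 h(c) = C1 + C2*erf(sqrt(3)*c/3)


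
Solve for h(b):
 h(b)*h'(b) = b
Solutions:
 h(b) = -sqrt(C1 + b^2)
 h(b) = sqrt(C1 + b^2)


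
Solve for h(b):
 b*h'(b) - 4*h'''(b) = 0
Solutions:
 h(b) = C1 + Integral(C2*airyai(2^(1/3)*b/2) + C3*airybi(2^(1/3)*b/2), b)


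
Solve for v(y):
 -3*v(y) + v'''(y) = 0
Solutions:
 v(y) = C3*exp(3^(1/3)*y) + (C1*sin(3^(5/6)*y/2) + C2*cos(3^(5/6)*y/2))*exp(-3^(1/3)*y/2)


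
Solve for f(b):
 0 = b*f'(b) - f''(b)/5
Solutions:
 f(b) = C1 + C2*erfi(sqrt(10)*b/2)


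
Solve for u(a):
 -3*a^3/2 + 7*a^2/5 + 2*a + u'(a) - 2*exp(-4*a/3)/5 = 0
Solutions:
 u(a) = C1 + 3*a^4/8 - 7*a^3/15 - a^2 - 3*exp(-4*a/3)/10


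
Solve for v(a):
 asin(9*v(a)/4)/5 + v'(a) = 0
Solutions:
 Integral(1/asin(9*_y/4), (_y, v(a))) = C1 - a/5


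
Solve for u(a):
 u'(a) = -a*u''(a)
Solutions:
 u(a) = C1 + C2*log(a)


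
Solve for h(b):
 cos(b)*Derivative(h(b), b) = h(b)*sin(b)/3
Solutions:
 h(b) = C1/cos(b)^(1/3)


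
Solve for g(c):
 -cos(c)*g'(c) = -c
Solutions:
 g(c) = C1 + Integral(c/cos(c), c)


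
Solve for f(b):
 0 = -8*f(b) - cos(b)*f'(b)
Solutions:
 f(b) = C1*(sin(b)^4 - 4*sin(b)^3 + 6*sin(b)^2 - 4*sin(b) + 1)/(sin(b)^4 + 4*sin(b)^3 + 6*sin(b)^2 + 4*sin(b) + 1)


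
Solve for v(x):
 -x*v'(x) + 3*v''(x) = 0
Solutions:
 v(x) = C1 + C2*erfi(sqrt(6)*x/6)


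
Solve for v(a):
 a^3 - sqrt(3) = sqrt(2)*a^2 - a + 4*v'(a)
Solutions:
 v(a) = C1 + a^4/16 - sqrt(2)*a^3/12 + a^2/8 - sqrt(3)*a/4


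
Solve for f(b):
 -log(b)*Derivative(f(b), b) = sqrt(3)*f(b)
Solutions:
 f(b) = C1*exp(-sqrt(3)*li(b))


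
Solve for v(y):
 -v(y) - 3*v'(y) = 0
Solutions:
 v(y) = C1*exp(-y/3)


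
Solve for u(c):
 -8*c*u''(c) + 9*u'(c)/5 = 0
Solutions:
 u(c) = C1 + C2*c^(49/40)


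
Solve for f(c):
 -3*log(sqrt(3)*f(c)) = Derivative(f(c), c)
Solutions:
 2*Integral(1/(2*log(_y) + log(3)), (_y, f(c)))/3 = C1 - c


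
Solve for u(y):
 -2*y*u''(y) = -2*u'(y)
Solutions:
 u(y) = C1 + C2*y^2


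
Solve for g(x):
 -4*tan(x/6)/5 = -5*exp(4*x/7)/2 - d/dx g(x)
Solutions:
 g(x) = C1 - 35*exp(4*x/7)/8 - 24*log(cos(x/6))/5


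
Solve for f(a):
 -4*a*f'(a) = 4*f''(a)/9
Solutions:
 f(a) = C1 + C2*erf(3*sqrt(2)*a/2)


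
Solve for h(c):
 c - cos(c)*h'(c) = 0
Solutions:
 h(c) = C1 + Integral(c/cos(c), c)


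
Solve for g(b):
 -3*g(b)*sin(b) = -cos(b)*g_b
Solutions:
 g(b) = C1/cos(b)^3


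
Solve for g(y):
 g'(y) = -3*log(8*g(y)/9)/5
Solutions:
 5*Integral(1/(log(_y) - 2*log(3) + 3*log(2)), (_y, g(y)))/3 = C1 - y


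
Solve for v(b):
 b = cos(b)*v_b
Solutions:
 v(b) = C1 + Integral(b/cos(b), b)


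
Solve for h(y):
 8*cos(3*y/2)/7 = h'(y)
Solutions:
 h(y) = C1 + 16*sin(3*y/2)/21


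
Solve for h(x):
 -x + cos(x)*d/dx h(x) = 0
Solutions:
 h(x) = C1 + Integral(x/cos(x), x)


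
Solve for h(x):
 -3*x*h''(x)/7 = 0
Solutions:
 h(x) = C1 + C2*x


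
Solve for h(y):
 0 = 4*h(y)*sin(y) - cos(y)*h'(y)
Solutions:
 h(y) = C1/cos(y)^4


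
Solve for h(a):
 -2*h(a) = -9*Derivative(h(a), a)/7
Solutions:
 h(a) = C1*exp(14*a/9)


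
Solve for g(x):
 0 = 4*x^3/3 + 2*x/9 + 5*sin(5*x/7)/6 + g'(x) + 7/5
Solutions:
 g(x) = C1 - x^4/3 - x^2/9 - 7*x/5 + 7*cos(5*x/7)/6


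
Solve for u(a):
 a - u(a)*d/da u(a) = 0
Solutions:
 u(a) = -sqrt(C1 + a^2)
 u(a) = sqrt(C1 + a^2)


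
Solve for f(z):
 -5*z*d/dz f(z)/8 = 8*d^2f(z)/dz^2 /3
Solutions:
 f(z) = C1 + C2*erf(sqrt(30)*z/16)


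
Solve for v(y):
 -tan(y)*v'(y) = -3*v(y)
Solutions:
 v(y) = C1*sin(y)^3


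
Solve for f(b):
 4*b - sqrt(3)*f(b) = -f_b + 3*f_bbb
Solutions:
 f(b) = C1*exp(2^(1/3)*3^(1/6)*b*(6/(sqrt(717) + 27)^(1/3) + 2^(1/3)*3^(2/3)*(sqrt(717) + 27)^(1/3))/36)*sin(b*(-12^(1/3)*(sqrt(717) + 27)^(1/3) + 2*18^(1/3)/(sqrt(717) + 27)^(1/3))/12) + C2*exp(2^(1/3)*3^(1/6)*b*(6/(sqrt(717) + 27)^(1/3) + 2^(1/3)*3^(2/3)*(sqrt(717) + 27)^(1/3))/36)*cos(b*(-12^(1/3)*(sqrt(717) + 27)^(1/3) + 2*18^(1/3)/(sqrt(717) + 27)^(1/3))/12) + C3*exp(-2^(1/3)*3^(1/6)*b*(6/(sqrt(717) + 27)^(1/3) + 2^(1/3)*3^(2/3)*(sqrt(717) + 27)^(1/3))/18) + 4*sqrt(3)*b/3 + 4/3


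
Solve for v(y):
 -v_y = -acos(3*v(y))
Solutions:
 Integral(1/acos(3*_y), (_y, v(y))) = C1 + y


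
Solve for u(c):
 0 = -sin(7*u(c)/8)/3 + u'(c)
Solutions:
 -c/3 + 4*log(cos(7*u(c)/8) - 1)/7 - 4*log(cos(7*u(c)/8) + 1)/7 = C1


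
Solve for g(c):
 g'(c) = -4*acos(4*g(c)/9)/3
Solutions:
 Integral(1/acos(4*_y/9), (_y, g(c))) = C1 - 4*c/3


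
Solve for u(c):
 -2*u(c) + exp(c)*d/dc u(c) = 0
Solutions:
 u(c) = C1*exp(-2*exp(-c))


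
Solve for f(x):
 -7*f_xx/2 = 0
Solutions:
 f(x) = C1 + C2*x


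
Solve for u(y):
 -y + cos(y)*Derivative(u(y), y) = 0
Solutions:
 u(y) = C1 + Integral(y/cos(y), y)


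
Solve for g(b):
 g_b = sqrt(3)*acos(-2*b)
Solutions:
 g(b) = C1 + sqrt(3)*(b*acos(-2*b) + sqrt(1 - 4*b^2)/2)


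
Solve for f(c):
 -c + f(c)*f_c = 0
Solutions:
 f(c) = -sqrt(C1 + c^2)
 f(c) = sqrt(C1 + c^2)


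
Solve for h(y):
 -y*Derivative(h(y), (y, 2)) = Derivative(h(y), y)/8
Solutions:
 h(y) = C1 + C2*y^(7/8)


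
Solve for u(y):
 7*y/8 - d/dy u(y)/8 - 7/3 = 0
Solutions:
 u(y) = C1 + 7*y^2/2 - 56*y/3


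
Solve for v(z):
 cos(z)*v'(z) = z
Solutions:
 v(z) = C1 + Integral(z/cos(z), z)


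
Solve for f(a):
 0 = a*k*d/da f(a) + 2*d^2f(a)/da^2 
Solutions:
 f(a) = Piecewise((-sqrt(pi)*C1*erf(a*sqrt(k)/2)/sqrt(k) - C2, (k > 0) | (k < 0)), (-C1*a - C2, True))


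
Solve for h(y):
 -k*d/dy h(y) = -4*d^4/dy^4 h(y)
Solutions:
 h(y) = C1 + C2*exp(2^(1/3)*k^(1/3)*y/2) + C3*exp(2^(1/3)*k^(1/3)*y*(-1 + sqrt(3)*I)/4) + C4*exp(-2^(1/3)*k^(1/3)*y*(1 + sqrt(3)*I)/4)


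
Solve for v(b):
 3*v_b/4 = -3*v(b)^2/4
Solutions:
 v(b) = 1/(C1 + b)


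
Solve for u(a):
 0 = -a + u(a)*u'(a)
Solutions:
 u(a) = -sqrt(C1 + a^2)
 u(a) = sqrt(C1 + a^2)


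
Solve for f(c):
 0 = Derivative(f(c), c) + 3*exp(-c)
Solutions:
 f(c) = C1 + 3*exp(-c)


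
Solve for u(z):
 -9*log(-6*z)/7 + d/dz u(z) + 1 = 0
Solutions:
 u(z) = C1 + 9*z*log(-z)/7 + z*(-16 + 9*log(6))/7


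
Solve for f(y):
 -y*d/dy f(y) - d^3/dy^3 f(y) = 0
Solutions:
 f(y) = C1 + Integral(C2*airyai(-y) + C3*airybi(-y), y)


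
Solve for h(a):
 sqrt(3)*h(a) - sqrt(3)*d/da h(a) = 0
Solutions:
 h(a) = C1*exp(a)


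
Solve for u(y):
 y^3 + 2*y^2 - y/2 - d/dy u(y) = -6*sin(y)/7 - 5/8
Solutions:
 u(y) = C1 + y^4/4 + 2*y^3/3 - y^2/4 + 5*y/8 - 6*cos(y)/7


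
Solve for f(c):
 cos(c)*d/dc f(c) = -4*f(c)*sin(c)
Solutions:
 f(c) = C1*cos(c)^4


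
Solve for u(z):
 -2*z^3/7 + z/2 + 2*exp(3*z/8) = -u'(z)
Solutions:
 u(z) = C1 + z^4/14 - z^2/4 - 16*exp(3*z/8)/3


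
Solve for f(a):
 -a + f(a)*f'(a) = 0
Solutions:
 f(a) = -sqrt(C1 + a^2)
 f(a) = sqrt(C1 + a^2)


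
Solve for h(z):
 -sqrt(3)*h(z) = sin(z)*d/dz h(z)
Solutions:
 h(z) = C1*(cos(z) + 1)^(sqrt(3)/2)/(cos(z) - 1)^(sqrt(3)/2)


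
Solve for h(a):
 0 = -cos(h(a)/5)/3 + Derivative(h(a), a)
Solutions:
 -a/3 - 5*log(sin(h(a)/5) - 1)/2 + 5*log(sin(h(a)/5) + 1)/2 = C1


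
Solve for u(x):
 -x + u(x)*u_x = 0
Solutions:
 u(x) = -sqrt(C1 + x^2)
 u(x) = sqrt(C1 + x^2)


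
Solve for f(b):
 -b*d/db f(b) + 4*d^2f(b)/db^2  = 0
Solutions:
 f(b) = C1 + C2*erfi(sqrt(2)*b/4)


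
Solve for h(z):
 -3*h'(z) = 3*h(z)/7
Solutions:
 h(z) = C1*exp(-z/7)


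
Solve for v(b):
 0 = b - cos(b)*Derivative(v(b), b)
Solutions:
 v(b) = C1 + Integral(b/cos(b), b)


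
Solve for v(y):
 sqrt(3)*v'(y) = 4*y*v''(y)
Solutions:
 v(y) = C1 + C2*y^(sqrt(3)/4 + 1)


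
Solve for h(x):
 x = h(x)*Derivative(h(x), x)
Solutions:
 h(x) = -sqrt(C1 + x^2)
 h(x) = sqrt(C1 + x^2)


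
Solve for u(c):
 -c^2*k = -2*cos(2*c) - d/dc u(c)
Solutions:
 u(c) = C1 + c^3*k/3 - sin(2*c)


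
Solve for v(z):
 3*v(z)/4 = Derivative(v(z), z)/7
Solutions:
 v(z) = C1*exp(21*z/4)


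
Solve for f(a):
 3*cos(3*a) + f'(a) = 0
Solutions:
 f(a) = C1 - sin(3*a)


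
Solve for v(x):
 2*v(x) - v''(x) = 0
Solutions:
 v(x) = C1*exp(-sqrt(2)*x) + C2*exp(sqrt(2)*x)


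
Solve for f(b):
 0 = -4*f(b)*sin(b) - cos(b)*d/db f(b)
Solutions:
 f(b) = C1*cos(b)^4


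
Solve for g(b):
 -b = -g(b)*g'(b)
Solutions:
 g(b) = -sqrt(C1 + b^2)
 g(b) = sqrt(C1 + b^2)


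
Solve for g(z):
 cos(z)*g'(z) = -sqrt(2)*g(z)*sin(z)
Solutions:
 g(z) = C1*cos(z)^(sqrt(2))


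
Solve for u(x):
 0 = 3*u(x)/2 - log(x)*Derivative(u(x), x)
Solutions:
 u(x) = C1*exp(3*li(x)/2)


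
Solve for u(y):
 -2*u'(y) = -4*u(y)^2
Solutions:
 u(y) = -1/(C1 + 2*y)


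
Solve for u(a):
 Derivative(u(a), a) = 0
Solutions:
 u(a) = C1


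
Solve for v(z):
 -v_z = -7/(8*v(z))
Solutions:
 v(z) = -sqrt(C1 + 7*z)/2
 v(z) = sqrt(C1 + 7*z)/2


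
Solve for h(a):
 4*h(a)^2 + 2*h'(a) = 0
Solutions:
 h(a) = 1/(C1 + 2*a)


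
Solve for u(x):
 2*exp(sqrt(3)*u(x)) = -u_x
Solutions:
 u(x) = sqrt(3)*(2*log(1/(C1 + 2*x)) - log(3))/6


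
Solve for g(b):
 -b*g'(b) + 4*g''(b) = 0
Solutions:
 g(b) = C1 + C2*erfi(sqrt(2)*b/4)


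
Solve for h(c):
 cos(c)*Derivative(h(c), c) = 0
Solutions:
 h(c) = C1


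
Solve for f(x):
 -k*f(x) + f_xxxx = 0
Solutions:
 f(x) = C1*exp(-k^(1/4)*x) + C2*exp(k^(1/4)*x) + C3*exp(-I*k^(1/4)*x) + C4*exp(I*k^(1/4)*x)


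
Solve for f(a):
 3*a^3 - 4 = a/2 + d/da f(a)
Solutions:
 f(a) = C1 + 3*a^4/4 - a^2/4 - 4*a


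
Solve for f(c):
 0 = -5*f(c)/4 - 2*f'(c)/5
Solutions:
 f(c) = C1*exp(-25*c/8)


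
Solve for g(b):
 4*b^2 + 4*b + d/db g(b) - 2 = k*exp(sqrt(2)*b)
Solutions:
 g(b) = C1 - 4*b^3/3 - 2*b^2 + 2*b + sqrt(2)*k*exp(sqrt(2)*b)/2


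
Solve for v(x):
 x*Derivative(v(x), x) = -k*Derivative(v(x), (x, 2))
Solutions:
 v(x) = C1 + C2*sqrt(k)*erf(sqrt(2)*x*sqrt(1/k)/2)


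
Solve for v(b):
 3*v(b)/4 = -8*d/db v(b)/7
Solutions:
 v(b) = C1*exp(-21*b/32)


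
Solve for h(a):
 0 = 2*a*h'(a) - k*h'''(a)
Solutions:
 h(a) = C1 + Integral(C2*airyai(2^(1/3)*a*(1/k)^(1/3)) + C3*airybi(2^(1/3)*a*(1/k)^(1/3)), a)


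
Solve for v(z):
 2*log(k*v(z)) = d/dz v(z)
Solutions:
 li(k*v(z))/k = C1 + 2*z


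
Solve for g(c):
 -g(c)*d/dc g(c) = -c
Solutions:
 g(c) = -sqrt(C1 + c^2)
 g(c) = sqrt(C1 + c^2)


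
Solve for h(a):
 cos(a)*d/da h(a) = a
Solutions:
 h(a) = C1 + Integral(a/cos(a), a)


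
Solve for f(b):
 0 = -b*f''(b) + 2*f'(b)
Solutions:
 f(b) = C1 + C2*b^3


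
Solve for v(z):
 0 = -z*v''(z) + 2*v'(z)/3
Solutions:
 v(z) = C1 + C2*z^(5/3)


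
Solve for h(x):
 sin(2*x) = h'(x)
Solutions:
 h(x) = C1 - cos(2*x)/2


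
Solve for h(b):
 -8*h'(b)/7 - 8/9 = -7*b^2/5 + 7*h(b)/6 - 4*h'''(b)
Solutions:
 h(b) = C1*exp(-b*(16*882^(1/3)/(61*sqrt(273) + 1029)^(1/3) + 84^(1/3)*(61*sqrt(273) + 1029)^(1/3))/168)*sin(3^(1/6)*b*(-28^(1/3)*3^(2/3)*(61*sqrt(273) + 1029)^(1/3) + 48*98^(1/3)/(61*sqrt(273) + 1029)^(1/3))/168) + C2*exp(-b*(16*882^(1/3)/(61*sqrt(273) + 1029)^(1/3) + 84^(1/3)*(61*sqrt(273) + 1029)^(1/3))/168)*cos(3^(1/6)*b*(-28^(1/3)*3^(2/3)*(61*sqrt(273) + 1029)^(1/3) + 48*98^(1/3)/(61*sqrt(273) + 1029)^(1/3))/168) + C3*exp(b*(16*882^(1/3)/(61*sqrt(273) + 1029)^(1/3) + 84^(1/3)*(61*sqrt(273) + 1029)^(1/3))/84) + 6*b^2/5 - 576*b/245 + 55504/36015


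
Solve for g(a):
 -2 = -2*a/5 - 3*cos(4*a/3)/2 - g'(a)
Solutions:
 g(a) = C1 - a^2/5 + 2*a - 9*sin(4*a/3)/8


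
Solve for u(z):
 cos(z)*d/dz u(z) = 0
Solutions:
 u(z) = C1


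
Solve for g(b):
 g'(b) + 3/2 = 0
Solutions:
 g(b) = C1 - 3*b/2


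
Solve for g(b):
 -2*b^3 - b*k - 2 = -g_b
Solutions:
 g(b) = C1 + b^4/2 + b^2*k/2 + 2*b


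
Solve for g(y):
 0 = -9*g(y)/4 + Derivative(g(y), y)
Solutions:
 g(y) = C1*exp(9*y/4)


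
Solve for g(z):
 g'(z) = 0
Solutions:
 g(z) = C1


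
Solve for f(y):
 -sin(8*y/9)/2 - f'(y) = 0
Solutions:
 f(y) = C1 + 9*cos(8*y/9)/16


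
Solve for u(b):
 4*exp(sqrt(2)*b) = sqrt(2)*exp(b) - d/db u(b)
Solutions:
 u(b) = C1 + sqrt(2)*exp(b) - 2*sqrt(2)*exp(sqrt(2)*b)


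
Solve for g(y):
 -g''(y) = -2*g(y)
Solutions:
 g(y) = C1*exp(-sqrt(2)*y) + C2*exp(sqrt(2)*y)


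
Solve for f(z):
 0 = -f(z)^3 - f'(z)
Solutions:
 f(z) = -sqrt(2)*sqrt(-1/(C1 - z))/2
 f(z) = sqrt(2)*sqrt(-1/(C1 - z))/2


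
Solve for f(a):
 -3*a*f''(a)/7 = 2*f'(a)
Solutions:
 f(a) = C1 + C2/a^(11/3)


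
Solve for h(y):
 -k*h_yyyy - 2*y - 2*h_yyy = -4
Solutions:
 h(y) = C1 + C2*y + C3*y^2 + C4*exp(-2*y/k) - y^4/24 + y^3*(k + 4)/12


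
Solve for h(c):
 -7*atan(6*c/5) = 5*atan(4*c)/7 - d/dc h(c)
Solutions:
 h(c) = C1 + 7*c*atan(6*c/5) + 5*c*atan(4*c)/7 - 5*log(16*c^2 + 1)/56 - 35*log(36*c^2 + 25)/12


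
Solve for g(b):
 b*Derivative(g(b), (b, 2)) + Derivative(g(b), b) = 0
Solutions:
 g(b) = C1 + C2*log(b)


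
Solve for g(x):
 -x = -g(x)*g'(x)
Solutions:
 g(x) = -sqrt(C1 + x^2)
 g(x) = sqrt(C1 + x^2)


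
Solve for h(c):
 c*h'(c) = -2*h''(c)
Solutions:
 h(c) = C1 + C2*erf(c/2)


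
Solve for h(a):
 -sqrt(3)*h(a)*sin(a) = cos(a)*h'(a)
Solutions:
 h(a) = C1*cos(a)^(sqrt(3))


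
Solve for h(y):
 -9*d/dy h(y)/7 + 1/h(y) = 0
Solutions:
 h(y) = -sqrt(C1 + 14*y)/3
 h(y) = sqrt(C1 + 14*y)/3


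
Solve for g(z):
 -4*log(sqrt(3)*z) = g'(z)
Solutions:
 g(z) = C1 - 4*z*log(z) - z*log(9) + 4*z


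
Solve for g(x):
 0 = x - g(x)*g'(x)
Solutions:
 g(x) = -sqrt(C1 + x^2)
 g(x) = sqrt(C1 + x^2)


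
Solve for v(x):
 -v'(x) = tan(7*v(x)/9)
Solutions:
 v(x) = -9*asin(C1*exp(-7*x/9))/7 + 9*pi/7
 v(x) = 9*asin(C1*exp(-7*x/9))/7


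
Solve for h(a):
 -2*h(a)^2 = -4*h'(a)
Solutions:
 h(a) = -2/(C1 + a)


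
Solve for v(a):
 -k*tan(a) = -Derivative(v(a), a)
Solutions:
 v(a) = C1 - k*log(cos(a))


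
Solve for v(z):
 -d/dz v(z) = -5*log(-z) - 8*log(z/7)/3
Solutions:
 v(z) = C1 + 23*z*log(z)/3 + z*(-23/3 - 8*log(7)/3 + 5*I*pi)


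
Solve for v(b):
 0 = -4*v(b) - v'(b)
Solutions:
 v(b) = C1*exp(-4*b)


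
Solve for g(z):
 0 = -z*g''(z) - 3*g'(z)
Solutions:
 g(z) = C1 + C2/z^2


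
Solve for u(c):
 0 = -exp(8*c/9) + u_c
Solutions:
 u(c) = C1 + 9*exp(8*c/9)/8


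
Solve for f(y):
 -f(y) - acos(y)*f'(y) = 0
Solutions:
 f(y) = C1*exp(-Integral(1/acos(y), y))


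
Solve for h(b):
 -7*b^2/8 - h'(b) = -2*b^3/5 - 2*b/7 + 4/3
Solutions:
 h(b) = C1 + b^4/10 - 7*b^3/24 + b^2/7 - 4*b/3


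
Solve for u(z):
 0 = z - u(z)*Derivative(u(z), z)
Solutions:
 u(z) = -sqrt(C1 + z^2)
 u(z) = sqrt(C1 + z^2)


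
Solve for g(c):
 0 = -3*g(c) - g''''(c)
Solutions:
 g(c) = (C1*sin(sqrt(2)*3^(1/4)*c/2) + C2*cos(sqrt(2)*3^(1/4)*c/2))*exp(-sqrt(2)*3^(1/4)*c/2) + (C3*sin(sqrt(2)*3^(1/4)*c/2) + C4*cos(sqrt(2)*3^(1/4)*c/2))*exp(sqrt(2)*3^(1/4)*c/2)


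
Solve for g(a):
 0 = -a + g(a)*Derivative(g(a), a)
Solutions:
 g(a) = -sqrt(C1 + a^2)
 g(a) = sqrt(C1 + a^2)


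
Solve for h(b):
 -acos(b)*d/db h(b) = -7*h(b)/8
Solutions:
 h(b) = C1*exp(7*Integral(1/acos(b), b)/8)


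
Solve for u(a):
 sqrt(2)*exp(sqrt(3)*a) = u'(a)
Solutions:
 u(a) = C1 + sqrt(6)*exp(sqrt(3)*a)/3


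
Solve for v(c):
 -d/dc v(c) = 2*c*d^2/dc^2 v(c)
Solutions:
 v(c) = C1 + C2*sqrt(c)


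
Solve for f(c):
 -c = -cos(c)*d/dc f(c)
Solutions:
 f(c) = C1 + Integral(c/cos(c), c)


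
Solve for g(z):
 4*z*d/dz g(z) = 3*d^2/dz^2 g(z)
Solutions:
 g(z) = C1 + C2*erfi(sqrt(6)*z/3)


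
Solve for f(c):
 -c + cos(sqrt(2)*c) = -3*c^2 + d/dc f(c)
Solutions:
 f(c) = C1 + c^3 - c^2/2 + sqrt(2)*sin(sqrt(2)*c)/2


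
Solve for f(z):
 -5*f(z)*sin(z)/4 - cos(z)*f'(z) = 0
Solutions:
 f(z) = C1*cos(z)^(5/4)


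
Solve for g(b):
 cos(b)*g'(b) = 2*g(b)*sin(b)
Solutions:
 g(b) = C1/cos(b)^2


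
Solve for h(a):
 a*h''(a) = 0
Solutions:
 h(a) = C1 + C2*a


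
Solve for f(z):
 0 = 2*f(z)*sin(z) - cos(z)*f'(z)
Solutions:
 f(z) = C1/cos(z)^2


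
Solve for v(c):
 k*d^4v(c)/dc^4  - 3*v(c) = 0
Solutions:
 v(c) = C1*exp(-3^(1/4)*c*(1/k)^(1/4)) + C2*exp(3^(1/4)*c*(1/k)^(1/4)) + C3*exp(-3^(1/4)*I*c*(1/k)^(1/4)) + C4*exp(3^(1/4)*I*c*(1/k)^(1/4))


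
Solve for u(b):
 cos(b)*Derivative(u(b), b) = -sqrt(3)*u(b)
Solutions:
 u(b) = C1*(sin(b) - 1)^(sqrt(3)/2)/(sin(b) + 1)^(sqrt(3)/2)


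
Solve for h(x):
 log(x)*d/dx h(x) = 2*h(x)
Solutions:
 h(x) = C1*exp(2*li(x))


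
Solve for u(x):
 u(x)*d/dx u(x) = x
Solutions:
 u(x) = -sqrt(C1 + x^2)
 u(x) = sqrt(C1 + x^2)


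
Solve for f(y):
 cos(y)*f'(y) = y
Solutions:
 f(y) = C1 + Integral(y/cos(y), y)


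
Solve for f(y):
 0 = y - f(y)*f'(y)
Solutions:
 f(y) = -sqrt(C1 + y^2)
 f(y) = sqrt(C1 + y^2)


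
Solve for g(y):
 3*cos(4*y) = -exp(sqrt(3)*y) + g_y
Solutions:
 g(y) = C1 + sqrt(3)*exp(sqrt(3)*y)/3 + 3*sin(4*y)/4


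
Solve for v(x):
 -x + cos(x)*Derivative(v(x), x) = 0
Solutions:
 v(x) = C1 + Integral(x/cos(x), x)


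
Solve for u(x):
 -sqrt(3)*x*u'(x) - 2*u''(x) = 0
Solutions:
 u(x) = C1 + C2*erf(3^(1/4)*x/2)


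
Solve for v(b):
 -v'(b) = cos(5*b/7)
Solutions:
 v(b) = C1 - 7*sin(5*b/7)/5


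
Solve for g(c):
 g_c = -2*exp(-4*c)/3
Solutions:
 g(c) = C1 + exp(-4*c)/6


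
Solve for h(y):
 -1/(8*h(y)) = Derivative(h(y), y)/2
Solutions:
 h(y) = -sqrt(C1 - 2*y)/2
 h(y) = sqrt(C1 - 2*y)/2


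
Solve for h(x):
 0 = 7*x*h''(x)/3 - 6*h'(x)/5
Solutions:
 h(x) = C1 + C2*x^(53/35)


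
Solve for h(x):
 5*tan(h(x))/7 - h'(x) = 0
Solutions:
 h(x) = pi - asin(C1*exp(5*x/7))
 h(x) = asin(C1*exp(5*x/7))


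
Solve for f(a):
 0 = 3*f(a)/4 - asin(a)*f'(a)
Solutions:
 f(a) = C1*exp(3*Integral(1/asin(a), a)/4)


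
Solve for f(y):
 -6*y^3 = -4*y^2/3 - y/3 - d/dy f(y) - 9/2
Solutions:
 f(y) = C1 + 3*y^4/2 - 4*y^3/9 - y^2/6 - 9*y/2


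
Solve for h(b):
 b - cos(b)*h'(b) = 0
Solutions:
 h(b) = C1 + Integral(b/cos(b), b)


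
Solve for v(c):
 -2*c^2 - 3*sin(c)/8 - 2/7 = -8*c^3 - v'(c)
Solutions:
 v(c) = C1 - 2*c^4 + 2*c^3/3 + 2*c/7 - 3*cos(c)/8


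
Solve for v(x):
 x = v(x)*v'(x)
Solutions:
 v(x) = -sqrt(C1 + x^2)
 v(x) = sqrt(C1 + x^2)


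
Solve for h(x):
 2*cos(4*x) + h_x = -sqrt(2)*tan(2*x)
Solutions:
 h(x) = C1 + sqrt(2)*log(cos(2*x))/2 - sin(4*x)/2


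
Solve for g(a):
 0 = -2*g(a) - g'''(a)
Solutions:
 g(a) = C3*exp(-2^(1/3)*a) + (C1*sin(2^(1/3)*sqrt(3)*a/2) + C2*cos(2^(1/3)*sqrt(3)*a/2))*exp(2^(1/3)*a/2)


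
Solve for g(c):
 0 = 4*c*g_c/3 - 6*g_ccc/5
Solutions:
 g(c) = C1 + Integral(C2*airyai(30^(1/3)*c/3) + C3*airybi(30^(1/3)*c/3), c)


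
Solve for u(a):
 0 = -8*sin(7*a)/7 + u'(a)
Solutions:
 u(a) = C1 - 8*cos(7*a)/49


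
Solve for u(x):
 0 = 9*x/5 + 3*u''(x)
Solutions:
 u(x) = C1 + C2*x - x^3/10


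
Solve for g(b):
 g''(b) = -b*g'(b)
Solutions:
 g(b) = C1 + C2*erf(sqrt(2)*b/2)


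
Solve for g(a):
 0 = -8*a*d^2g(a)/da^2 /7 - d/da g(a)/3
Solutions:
 g(a) = C1 + C2*a^(17/24)


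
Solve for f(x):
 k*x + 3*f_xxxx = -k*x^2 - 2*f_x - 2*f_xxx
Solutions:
 f(x) = C1 + C2*exp(x*(-4 + 4/(9*sqrt(777) + 251)^(1/3) + (9*sqrt(777) + 251)^(1/3))/18)*sin(sqrt(3)*x*(-(9*sqrt(777) + 251)^(1/3) + 4/(9*sqrt(777) + 251)^(1/3))/18) + C3*exp(x*(-4 + 4/(9*sqrt(777) + 251)^(1/3) + (9*sqrt(777) + 251)^(1/3))/18)*cos(sqrt(3)*x*(-(9*sqrt(777) + 251)^(1/3) + 4/(9*sqrt(777) + 251)^(1/3))/18) + C4*exp(-x*(4/(9*sqrt(777) + 251)^(1/3) + 2 + (9*sqrt(777) + 251)^(1/3))/9) - k*x^3/6 - k*x^2/4 + k*x


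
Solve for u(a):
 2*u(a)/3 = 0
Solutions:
 u(a) = 0


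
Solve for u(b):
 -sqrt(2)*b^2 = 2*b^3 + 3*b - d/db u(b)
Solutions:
 u(b) = C1 + b^4/2 + sqrt(2)*b^3/3 + 3*b^2/2


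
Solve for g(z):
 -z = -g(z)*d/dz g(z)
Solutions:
 g(z) = -sqrt(C1 + z^2)
 g(z) = sqrt(C1 + z^2)


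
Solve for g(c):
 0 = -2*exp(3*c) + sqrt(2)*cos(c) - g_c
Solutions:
 g(c) = C1 - 2*exp(3*c)/3 + sqrt(2)*sin(c)


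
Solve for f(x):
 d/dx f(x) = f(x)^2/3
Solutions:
 f(x) = -3/(C1 + x)


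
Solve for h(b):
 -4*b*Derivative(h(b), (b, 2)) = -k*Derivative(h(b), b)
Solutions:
 h(b) = C1 + b^(re(k)/4 + 1)*(C2*sin(log(b)*Abs(im(k))/4) + C3*cos(log(b)*im(k)/4))


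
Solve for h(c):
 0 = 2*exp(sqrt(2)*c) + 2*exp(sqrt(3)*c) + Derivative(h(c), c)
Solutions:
 h(c) = C1 - sqrt(2)*exp(sqrt(2)*c) - 2*sqrt(3)*exp(sqrt(3)*c)/3


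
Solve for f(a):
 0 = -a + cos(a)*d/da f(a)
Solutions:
 f(a) = C1 + Integral(a/cos(a), a)


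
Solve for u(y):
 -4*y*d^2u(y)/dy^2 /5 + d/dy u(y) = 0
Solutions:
 u(y) = C1 + C2*y^(9/4)


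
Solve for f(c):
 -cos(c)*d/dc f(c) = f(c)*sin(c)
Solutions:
 f(c) = C1*cos(c)


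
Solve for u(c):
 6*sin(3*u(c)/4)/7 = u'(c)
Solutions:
 -6*c/7 + 2*log(cos(3*u(c)/4) - 1)/3 - 2*log(cos(3*u(c)/4) + 1)/3 = C1


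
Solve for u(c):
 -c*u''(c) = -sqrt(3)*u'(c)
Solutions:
 u(c) = C1 + C2*c^(1 + sqrt(3))


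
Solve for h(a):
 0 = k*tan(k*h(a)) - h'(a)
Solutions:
 h(a) = Piecewise((-asin(exp(C1*k + a*k^2))/k + pi/k, Ne(k, 0)), (nan, True))
 h(a) = Piecewise((asin(exp(C1*k + a*k^2))/k, Ne(k, 0)), (nan, True))


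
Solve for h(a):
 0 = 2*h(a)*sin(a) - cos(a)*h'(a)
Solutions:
 h(a) = C1/cos(a)^2


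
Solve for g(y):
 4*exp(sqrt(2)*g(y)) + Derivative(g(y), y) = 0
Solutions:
 g(y) = sqrt(2)*(2*log(1/(C1 + 4*y)) - log(2))/4


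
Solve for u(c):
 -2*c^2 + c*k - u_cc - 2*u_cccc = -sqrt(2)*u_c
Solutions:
 u(c) = C1 + C4*exp(sqrt(2)*c/2) + sqrt(2)*c^3/3 - sqrt(2)*c^2*k/4 + c^2 - c*k/2 + sqrt(2)*c + (C2*sin(sqrt(14)*c/4) + C3*cos(sqrt(14)*c/4))*exp(-sqrt(2)*c/4)


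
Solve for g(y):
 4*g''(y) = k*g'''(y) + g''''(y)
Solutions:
 g(y) = C1 + C2*y + C3*exp(y*(-k + sqrt(k^2 + 16))/2) + C4*exp(-y*(k + sqrt(k^2 + 16))/2)


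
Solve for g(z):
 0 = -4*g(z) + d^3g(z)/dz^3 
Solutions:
 g(z) = C3*exp(2^(2/3)*z) + (C1*sin(2^(2/3)*sqrt(3)*z/2) + C2*cos(2^(2/3)*sqrt(3)*z/2))*exp(-2^(2/3)*z/2)


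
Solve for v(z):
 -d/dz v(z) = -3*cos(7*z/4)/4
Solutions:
 v(z) = C1 + 3*sin(7*z/4)/7


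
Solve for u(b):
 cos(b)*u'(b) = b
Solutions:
 u(b) = C1 + Integral(b/cos(b), b)


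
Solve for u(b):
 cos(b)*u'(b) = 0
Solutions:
 u(b) = C1


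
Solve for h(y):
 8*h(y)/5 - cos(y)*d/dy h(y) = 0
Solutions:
 h(y) = C1*(sin(y) + 1)^(4/5)/(sin(y) - 1)^(4/5)


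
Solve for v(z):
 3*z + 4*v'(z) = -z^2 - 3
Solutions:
 v(z) = C1 - z^3/12 - 3*z^2/8 - 3*z/4


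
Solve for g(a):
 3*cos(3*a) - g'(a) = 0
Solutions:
 g(a) = C1 + sin(3*a)


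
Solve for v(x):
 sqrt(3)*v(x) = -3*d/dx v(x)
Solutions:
 v(x) = C1*exp(-sqrt(3)*x/3)


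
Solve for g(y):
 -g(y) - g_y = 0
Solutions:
 g(y) = C1*exp(-y)


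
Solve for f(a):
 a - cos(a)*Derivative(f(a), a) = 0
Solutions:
 f(a) = C1 + Integral(a/cos(a), a)


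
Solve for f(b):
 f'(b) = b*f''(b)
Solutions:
 f(b) = C1 + C2*b^2


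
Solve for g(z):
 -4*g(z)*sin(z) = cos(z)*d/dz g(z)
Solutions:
 g(z) = C1*cos(z)^4


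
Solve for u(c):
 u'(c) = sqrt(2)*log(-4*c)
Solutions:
 u(c) = C1 + sqrt(2)*c*log(-c) + sqrt(2)*c*(-1 + 2*log(2))


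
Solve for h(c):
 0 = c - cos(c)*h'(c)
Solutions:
 h(c) = C1 + Integral(c/cos(c), c)


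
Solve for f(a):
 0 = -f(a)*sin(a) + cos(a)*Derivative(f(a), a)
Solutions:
 f(a) = C1/cos(a)


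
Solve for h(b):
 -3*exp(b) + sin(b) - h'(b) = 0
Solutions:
 h(b) = C1 - 3*exp(b) - cos(b)


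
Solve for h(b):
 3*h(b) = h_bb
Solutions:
 h(b) = C1*exp(-sqrt(3)*b) + C2*exp(sqrt(3)*b)


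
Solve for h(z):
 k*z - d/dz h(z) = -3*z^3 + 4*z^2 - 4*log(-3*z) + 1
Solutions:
 h(z) = C1 + k*z^2/2 + 3*z^4/4 - 4*z^3/3 + 4*z*log(-z) + z*(-5 + 4*log(3))


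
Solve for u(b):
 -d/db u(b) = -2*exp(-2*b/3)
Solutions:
 u(b) = C1 - 3*exp(-2*b/3)
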